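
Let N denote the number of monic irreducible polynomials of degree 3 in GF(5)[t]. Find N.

The number of monic irreducibles of degree 3 over GF(5) is (1/3)·Σ_{d∣3} μ(3/d) 5^d.
Divisors of 3: 1, 3; μ(3/d) for each: -1, 1.
Σ = − 5^1 + 5^3 = 120.
N = 120/3 = 40.

40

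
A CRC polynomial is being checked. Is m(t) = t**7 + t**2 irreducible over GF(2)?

Check for roots in GF(2): m(0) = 0 → root; m(1) = 0 → root.
m(0) = 0, so (t) divides m(t); m is reducible.

No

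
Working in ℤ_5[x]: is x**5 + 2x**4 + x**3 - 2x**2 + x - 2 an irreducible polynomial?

Write f(x) = x**5 + 2x**4 + x**3 - 2x**2 + x - 2.
Check for roots in ℤ_5: f(0) = 3; f(1) = 1; f(2) = 4; f(3) = 0 → root; f(4) = 0 → root.
f(3) = 0, so (x − 3) divides f(x); f is reducible.

No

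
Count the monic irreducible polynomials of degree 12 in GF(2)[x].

x^(2^12) − x is the product of all monic irreducibles of degree dividing 12; Möbius inversion gives N = (1/12) Σ μ(12/d)·2^d.
Divisors of 12: 1, 2, 3, 4, 6, 12; μ(12/d) for each: 0, 1, 0, -1, -1, 1.
Σ = 2^2 − 2^4 − 2^6 + 2^12 = 4020.
N = 4020/12 = 335.

335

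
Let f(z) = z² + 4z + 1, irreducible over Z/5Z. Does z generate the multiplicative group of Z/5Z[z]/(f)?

|GF(5^2)^×| = 5^2 − 1 = 24. Prime factorization: 24 = 2^3·3.
f is primitive ⇔ z has order 24 in GF(5)[z]/(f), i.e. z^(24/q) ≠ 1 for each prime q | 24.
z^(12) mod f = 1
z^(8) mod f = z + 4.
Since z^(12) = 1, the order of z divides 12 < 24; not primitive.

No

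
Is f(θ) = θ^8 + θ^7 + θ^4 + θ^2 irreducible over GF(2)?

No

Check for roots in GF(2): f(0) = 0 → root; f(1) = 0 → root.
f(0) = 0, so (θ) divides f(θ); f is reducible.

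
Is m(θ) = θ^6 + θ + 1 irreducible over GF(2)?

Yes

Check for roots in GF(2): m(0) = 1; m(1) = 1.
No roots, so no linear factors.
Monic irreducibles of degree 2 over GF(2): θ^2 + θ + 1.
None of them divide m (all give nonzero remainder).
Monic irreducibles of degree 3 over GF(2): θ^3 + θ + 1, θ^3 + θ^2 + 1.
None of them divide m (all give nonzero remainder).
No irreducible factor of degree ≤ 3 exists, so m is irreducible over GF(2).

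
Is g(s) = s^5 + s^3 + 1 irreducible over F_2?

Check for roots in F_2: g(0) = 1; g(1) = 1.
No roots, so no linear factors.
Monic irreducibles of degree 2 over GF(2): s^2 + s + 1.
None of them divide g (all give nonzero remainder).
No irreducible factor of degree ≤ 2 exists, so g is irreducible over GF(2).

Yes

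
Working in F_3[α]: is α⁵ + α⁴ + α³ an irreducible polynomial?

Write h(α) = α⁵ + α⁴ + α³.
Check for roots in F_3: h(0) = 0 → root; h(1) = 0 → root; h(2) = 2.
h(0) = 0, so (α) divides h(α); h is reducible.

No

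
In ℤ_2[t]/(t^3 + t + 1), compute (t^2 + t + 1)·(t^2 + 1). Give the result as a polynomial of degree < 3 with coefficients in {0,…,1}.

Multiply in ℤ_2[t]: (t^2 + t + 1)·(t^2 + 1) = t^4 + t^3 + t + 1.
Reduce using t^3 ≡ t + 1 (mod t^3 + t + 1).
Reduced: t^2 + t.

t^2 + t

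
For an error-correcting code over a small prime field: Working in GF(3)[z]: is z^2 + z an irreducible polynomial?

Write h(z) = z^2 + z.
Check for roots in GF(3): h(0) = 0 → root; h(1) = 2; h(2) = 0 → root.
h(0) = 0, so (z) divides h(z); h is reducible.

No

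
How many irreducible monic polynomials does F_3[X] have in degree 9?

2184

Gauss's count: N_{3}(9) = (1/9) Σ_{d|9} μ(9/d)·3^d.
Divisors of 9: 1, 3, 9; μ(9/d) for each: 0, -1, 1.
Σ = − 3^3 + 3^9 = 19656.
N = 19656/9 = 2184.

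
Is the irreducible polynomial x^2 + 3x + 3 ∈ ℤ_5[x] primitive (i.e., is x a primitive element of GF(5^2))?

Yes

Write f(x) = x^2 + 3x + 3.
|GF(5^2)^×| = 5^2 − 1 = 24. Prime factorization: 24 = 2^3·3.
f is primitive ⇔ x has order 24 in GF(5)[x]/(f), i.e. x^(24/q) ≠ 1 for each prime q | 24.
x^(12) mod f = 4.
x^(8) mod f = x + 1.
None equal 1, so x has full order 24; f is primitive.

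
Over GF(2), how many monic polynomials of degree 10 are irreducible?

Gauss's count: N_{2}(10) = (1/10) Σ_{d|10} μ(10/d)·2^d.
Divisors of 10: 1, 2, 5, 10; μ(10/d) for each: 1, -1, -1, 1.
Σ = 2^1 − 2^2 − 2^5 + 2^10 = 990.
N = 990/10 = 99.

99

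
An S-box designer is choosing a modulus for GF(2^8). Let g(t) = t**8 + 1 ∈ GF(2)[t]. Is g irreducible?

Check for roots in GF(2): g(0) = 1; g(1) = 0 → root.
g(1) = 0, so (t − 1) divides g(t); g is reducible.

No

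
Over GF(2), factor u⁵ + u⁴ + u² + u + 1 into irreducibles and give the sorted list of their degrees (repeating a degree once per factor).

Write g(u) = u⁵ + u⁴ + u² + u + 1.
Roots in GF(2): g(0) = 1; g(1) = 1.
Complete factorization: g(u) = (u⁵ + u⁴ + u² + u + 1).
Factor degrees with multiplicity: 5 = 5.

5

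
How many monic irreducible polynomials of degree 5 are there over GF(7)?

By the necklace-counting formula, N_7(5) = (1/5) Σ_{d|5} μ(5/d)·7^d.
Divisors of 5: 1, 5; μ(5/d) for each: -1, 1.
Σ = − 7^1 + 7^5 = 16800.
N = 16800/5 = 3360.

3360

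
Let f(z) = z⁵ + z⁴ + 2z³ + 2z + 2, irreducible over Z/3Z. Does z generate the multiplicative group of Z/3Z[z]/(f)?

|GF(3^5)^×| = 3^5 − 1 = 242. Prime factorization: 242 = 2·11^2.
f is primitive ⇔ z has order 242 in GF(3)[z]/(f), i.e. z^(242/q) ≠ 1 for each prime q | 242.
z^(121) mod f = 1
z^(22) mod f = z⁴ + 2z.
Since z^(121) = 1, the order of z divides 121 < 242; not primitive.

No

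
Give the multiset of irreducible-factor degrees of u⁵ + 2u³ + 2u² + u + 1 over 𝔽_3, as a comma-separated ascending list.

5

Write h(u) = u⁵ + 2u³ + 2u² + u + 1.
Roots in 𝔽_3: h(0) = 1; h(1) = 1; h(2) = 2.
Complete factorization: h(u) = (u⁵ + 2u³ + 2u² + u + 1).
Factor degrees with multiplicity: 5 = 5.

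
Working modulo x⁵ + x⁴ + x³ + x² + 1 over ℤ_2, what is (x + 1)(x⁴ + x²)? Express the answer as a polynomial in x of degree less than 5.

Multiply in ℤ_2[x]: (x + 1)·(x⁴ + x²) = x⁵ + x⁴ + x³ + x².
Reduce using x⁵ ≡ x⁴ + x³ + x² + 1 (mod x⁵ + x⁴ + x³ + x² + 1).
Reduced: 1.

1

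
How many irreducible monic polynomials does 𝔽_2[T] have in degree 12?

Gauss's count: N_{2}(12) = (1/12) Σ_{d|12} μ(12/d)·2^d.
Divisors of 12: 1, 2, 3, 4, 6, 12; μ(12/d) for each: 0, 1, 0, -1, -1, 1.
Σ = 2^2 − 2^4 − 2^6 + 2^12 = 4020.
N = 4020/12 = 335.

335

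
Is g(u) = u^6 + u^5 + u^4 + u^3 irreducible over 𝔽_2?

Check for roots in 𝔽_2: g(0) = 0 → root; g(1) = 0 → root.
g(0) = 0, so (u) divides g(u); g is reducible.

No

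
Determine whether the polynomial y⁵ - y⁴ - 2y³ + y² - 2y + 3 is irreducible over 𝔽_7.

Write m(y) = y⁵ - y⁴ - 2y³ + y² - 2y + 3.
Check for roots in 𝔽_7: m(0) = 3; m(1) = 0 → root; m(2) = 3; m(3) = 2; m(4) = 0 → root; m(5) = 0 → root; m(6) = 6.
m(1) = 0, so (y − 1) divides m(y); m is reducible.

No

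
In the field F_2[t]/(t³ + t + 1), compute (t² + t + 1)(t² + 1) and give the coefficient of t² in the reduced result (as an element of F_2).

1

Multiply in F_2[t]: (t² + t + 1)·(t² + 1) = t⁴ + t³ + t + 1.
Reduce using t³ ≡ t + 1 (mod t³ + t + 1).
Reduced: t² + t.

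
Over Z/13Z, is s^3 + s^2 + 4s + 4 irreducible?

No

Write m(s) = s^3 + s^2 + 4s + 4.
Check each element of Z/13Z for a root: m(0)=4, m(1)=10, m(2)=11, m(3)=0, m(4)=9, m(5)=5, m(6)=7, m(7)=8, m(8)=1, m(9)=5, m(10)=0, m(11)=5, m(12)=0.
m(3) = 0, so (s − 3) divides m(s); m is reducible.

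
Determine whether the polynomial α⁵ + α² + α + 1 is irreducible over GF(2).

No

Write m(α) = α⁵ + α² + α + 1.
Check for roots in GF(2): m(0) = 1; m(1) = 0 → root.
m(1) = 0, so (α − 1) divides m(α); m is reducible.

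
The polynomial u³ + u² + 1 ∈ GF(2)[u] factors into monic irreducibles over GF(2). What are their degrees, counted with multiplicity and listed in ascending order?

Write g(u) = u³ + u² + 1.
Roots in GF(2): g(0) = 1; g(1) = 1.
Complete factorization: g(u) = (u³ + u² + 1).
Factor degrees with multiplicity: 3 = 3.

3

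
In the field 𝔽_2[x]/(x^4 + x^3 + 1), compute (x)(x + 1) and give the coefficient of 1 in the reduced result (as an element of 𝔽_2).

0

Multiply in 𝔽_2[x]: (x)·(x + 1) = x^2 + x.
Reduced: x^2 + x.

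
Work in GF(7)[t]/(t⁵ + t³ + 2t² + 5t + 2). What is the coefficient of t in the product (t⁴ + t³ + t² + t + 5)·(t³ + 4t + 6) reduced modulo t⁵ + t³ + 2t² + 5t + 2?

4

Multiply in GF(7)[t]: (t⁴ + t³ + t² + t + 5)·(t³ + 4t + 6) = t⁷ + t⁶ + 5t⁵ + 4t⁴ + t³ + 3t² + 5t + 2.
Reduce using t⁵ ≡ 6t³ + 5t² + 2t + 5 (mod t⁵ + t³ + 2t² + 5t + 2).
Reduced: t⁴ + 4t³ + 2t² + 4t + 1.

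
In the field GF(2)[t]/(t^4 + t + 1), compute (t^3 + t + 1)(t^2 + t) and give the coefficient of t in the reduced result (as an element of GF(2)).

1

Multiply in GF(2)[t]: (t^3 + t + 1)·(t^2 + t) = t^5 + t^4 + t^3 + t.
Reduce using t^4 ≡ t + 1 (mod t^4 + t + 1).
Reduced: t^3 + t^2 + t + 1.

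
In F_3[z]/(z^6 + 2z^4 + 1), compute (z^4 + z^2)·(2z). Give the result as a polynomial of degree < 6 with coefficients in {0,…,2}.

Multiply in F_3[z]: (z^4 + z^2)·(2z) = 2z^5 + 2z^3.
Reduced: 2z^5 + 2z^3.

2z^5 + 2z^3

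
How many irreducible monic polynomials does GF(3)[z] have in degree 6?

The number of monic irreducibles of degree 6 over GF(3) is (1/6)·Σ_{d∣6} μ(6/d) 3^d.
Divisors of 6: 1, 2, 3, 6; μ(6/d) for each: 1, -1, -1, 1.
Σ = 3^1 − 3^2 − 3^3 + 3^6 = 696.
N = 696/6 = 116.

116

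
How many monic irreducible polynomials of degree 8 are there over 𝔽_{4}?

Gauss's count: N_{4}(8) = (1/8) Σ_{d|8} μ(8/d)·4^d.
Divisors of 8: 1, 2, 4, 8; μ(8/d) for each: 0, 0, -1, 1.
Σ = − 4^4 + 4^8 = 65280.
N = 65280/8 = 8160.

8160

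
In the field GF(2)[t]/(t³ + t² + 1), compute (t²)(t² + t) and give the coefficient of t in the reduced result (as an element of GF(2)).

Multiply in GF(2)[t]: (t²)·(t² + t) = t⁴ + t³.
Reduce using t³ ≡ t² + 1 (mod t³ + t² + 1).
Reduced: t.

1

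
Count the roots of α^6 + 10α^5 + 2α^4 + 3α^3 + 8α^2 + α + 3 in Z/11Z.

2

Write h(α) = α^6 + 10α^5 + 2α^4 + 3α^3 + 8α^2 + α + 3.
Evaluate at each of the 11 elements of Z/11Z:
h(0) = 3; h(1) = 6; h(2) = 4; h(3) = 4; h(4) = 6; h(5) = 0 → root; h(6) = 1; h(7) = 1; h(8) = 3; h(9) = 5; h(10) = 0 → root.
Roots: {5, 10}.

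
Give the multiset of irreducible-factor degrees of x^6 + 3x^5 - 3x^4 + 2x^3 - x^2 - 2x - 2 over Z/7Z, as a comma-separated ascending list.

1, 2, 3

Write f(x) = x^6 + 3x^5 - 3x^4 + 2x^3 - x^2 - 2x - 2.
Linear factors from roots: (x + 2).
Complete factorization: f(x) = (x + 2)·(x^2 + 2x + 2)·(x^3 - x^2 + 2x + 3).
Factor degrees with multiplicity: 1 + 2 + 3 = 6.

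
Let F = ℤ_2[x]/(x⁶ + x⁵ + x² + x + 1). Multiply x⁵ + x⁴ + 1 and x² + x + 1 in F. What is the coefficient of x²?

Multiply in ℤ_2[x]: (x⁵ + x⁴ + 1)·(x² + x + 1) = x⁷ + x⁴ + x² + x + 1.
Reduce using x⁶ ≡ x⁵ + x² + x + 1 (mod x⁶ + x⁵ + x² + x + 1).
Reduced: x⁵ + x⁴ + x³ + x² + x.

1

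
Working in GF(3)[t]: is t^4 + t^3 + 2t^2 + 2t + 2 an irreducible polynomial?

Yes

Write m(t) = t^4 + t^3 + 2t^2 + 2t + 2.
Check for roots in GF(3): m(0) = 2; m(1) = 2; m(2) = 2.
No roots, so no linear factors.
Monic irreducibles of degree 2 over GF(3): t^2 + 1, t^2 + t + 2, t^2 + 2t + 2.
None of them divide m (all give nonzero remainder).
No irreducible factor of degree ≤ 2 exists, so m is irreducible over GF(3).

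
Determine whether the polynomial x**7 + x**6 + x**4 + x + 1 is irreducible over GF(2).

Write m(x) = x**7 + x**6 + x**4 + x + 1.
Check for roots in GF(2): m(0) = 1; m(1) = 1.
No roots, so no linear factors.
Monic irreducibles of degree 2 over GF(2): x**2 + x + 1.
None of them divide m (all give nonzero remainder).
Monic irreducibles of degree 3 over GF(2): x**3 + x + 1, x**3 + x**2 + 1.
None of them divide m (all give nonzero remainder).
No irreducible factor of degree ≤ 3 exists, so m is irreducible over GF(2).

Yes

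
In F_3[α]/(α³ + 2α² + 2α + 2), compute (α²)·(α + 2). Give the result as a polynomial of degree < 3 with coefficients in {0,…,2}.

α + 1

Multiply in F_3[α]: (α²)·(α + 2) = α³ + 2α².
Reduce using α³ ≡ α² + α + 1 (mod α³ + 2α² + 2α + 2).
Reduced: α + 1.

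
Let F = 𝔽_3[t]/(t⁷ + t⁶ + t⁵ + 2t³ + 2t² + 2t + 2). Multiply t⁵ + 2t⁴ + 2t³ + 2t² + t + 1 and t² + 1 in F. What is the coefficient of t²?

Multiply in 𝔽_3[t]: (t⁵ + 2t⁴ + 2t³ + 2t² + t + 1)·(t² + 1) = t⁷ + 2t⁶ + t⁴ + t + 1.
Reduce using t⁷ ≡ 2t⁶ + 2t⁵ + t³ + t² + t + 1 (mod t⁷ + t⁶ + t⁵ + 2t³ + 2t² + 2t + 2).
Reduced: t⁶ + 2t⁵ + t⁴ + t³ + t² + 2t + 2.

1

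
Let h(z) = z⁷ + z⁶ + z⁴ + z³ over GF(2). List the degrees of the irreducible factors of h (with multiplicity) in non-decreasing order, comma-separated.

1, 1, 1, 1, 1, 2

Roots in GF(2): h(0) = 0 → root; h(1) = 0 → root.
Linear factors from roots: (z), (z + 1).
Complete factorization: h(z) = (z + 1)^2·(z)^3·(z² + z + 1).
Factor degrees with multiplicity: 1 + 1 + 1 + 1 + 1 + 2 = 7.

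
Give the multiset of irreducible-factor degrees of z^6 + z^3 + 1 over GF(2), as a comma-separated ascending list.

6

Write g(z) = z^6 + z^3 + 1.
Roots in GF(2): g(0) = 1; g(1) = 1.
Complete factorization: g(z) = (z^6 + z^3 + 1).
Factor degrees with multiplicity: 6 = 6.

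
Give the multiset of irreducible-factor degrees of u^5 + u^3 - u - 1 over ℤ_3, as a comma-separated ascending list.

1, 2, 2

Write h(u) = u^5 + u^3 - u - 1.
Roots in ℤ_3: h(0) = 2; h(1) = 0 → root; h(2) = 1.
Linear factors from roots: (u - 1).
Complete factorization: h(u) = (u - 1)·(u^2 - u - 1)^2.
Factor degrees with multiplicity: 1 + 2 + 2 = 5.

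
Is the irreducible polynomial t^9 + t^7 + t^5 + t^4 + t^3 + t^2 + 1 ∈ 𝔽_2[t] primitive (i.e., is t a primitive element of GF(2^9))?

Write f(t) = t^9 + t^7 + t^5 + t^4 + t^3 + t^2 + 1.
|GF(2^9)^×| = 2^9 − 1 = 511. Prime factorization: 511 = 7·73.
f is primitive ⇔ t has order 511 in GF(2)[t]/(f), i.e. t^(511/q) ≠ 1 for each prime q | 511.
t^(73) mod f = t^7 + t^4 + 1.
t^(7) mod f = t^7.
None equal 1, so t has full order 511; f is primitive.

Yes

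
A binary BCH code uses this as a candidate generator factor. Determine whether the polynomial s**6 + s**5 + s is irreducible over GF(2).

No

Write h(s) = s**6 + s**5 + s.
Check for roots in GF(2): h(0) = 0 → root; h(1) = 1.
h(0) = 0, so (s) divides h(s); h is reducible.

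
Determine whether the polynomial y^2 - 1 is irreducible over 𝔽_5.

Write m(y) = y^2 - 1.
Check for roots in 𝔽_5: m(0) = 4; m(1) = 0 → root; m(2) = 3; m(3) = 3; m(4) = 0 → root.
m(1) = 0, so (y − 1) divides m(y); m is reducible.

No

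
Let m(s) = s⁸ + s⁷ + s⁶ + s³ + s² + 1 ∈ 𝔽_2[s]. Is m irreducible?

Check for roots in 𝔽_2: m(0) = 1; m(1) = 0 → root.
m(1) = 0, so (s − 1) divides m(s); m is reducible.

No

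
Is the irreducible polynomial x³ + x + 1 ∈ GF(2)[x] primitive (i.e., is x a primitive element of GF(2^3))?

Write f(x) = x³ + x + 1.
|GF(2^3)^×| = 2^3 − 1 = 7. Prime factorization: 7 = 7.
f is primitive ⇔ x has order 7 in GF(2)[x]/(f), i.e. x^(7/q) ≠ 1 for each prime q | 7.
x^(1) mod f = x.
None equal 1, so x has full order 7; f is primitive.

Yes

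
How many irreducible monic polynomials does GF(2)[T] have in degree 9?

56

x^(2^9) − x is the product of all monic irreducibles of degree dividing 9; Möbius inversion gives N = (1/9) Σ μ(9/d)·2^d.
Divisors of 9: 1, 3, 9; μ(9/d) for each: 0, -1, 1.
Σ = − 2^3 + 2^9 = 504.
N = 504/9 = 56.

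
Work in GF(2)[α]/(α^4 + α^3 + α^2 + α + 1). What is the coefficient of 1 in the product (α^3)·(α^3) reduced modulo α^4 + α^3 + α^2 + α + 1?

0

Multiply in GF(2)[α]: (α^3)·(α^3) = α^6.
Reduce using α^4 ≡ α^3 + α^2 + α + 1 (mod α^4 + α^3 + α^2 + α + 1).
Reduced: α.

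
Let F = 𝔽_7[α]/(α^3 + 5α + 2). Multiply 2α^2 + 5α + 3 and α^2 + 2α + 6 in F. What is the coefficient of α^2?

Multiply in 𝔽_7[α]: (2α^2 + 5α + 3)·(α^2 + 2α + 6) = 2α^4 + 2α^3 + 4α^2 + α + 4.
Reduce using α^3 ≡ 2α + 5 (mod α^3 + 5α + 2).
Reduced: α^2 + α.

1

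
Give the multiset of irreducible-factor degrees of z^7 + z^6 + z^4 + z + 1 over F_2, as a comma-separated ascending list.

Write g(z) = z^7 + z^6 + z^4 + z + 1.
Roots in F_2: g(0) = 1; g(1) = 1.
Complete factorization: g(z) = (z^7 + z^6 + z^4 + z + 1).
Factor degrees with multiplicity: 7 = 7.

7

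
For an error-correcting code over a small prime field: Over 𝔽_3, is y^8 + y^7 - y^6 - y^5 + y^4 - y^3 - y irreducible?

Write m(y) = y^8 + y^7 - y^6 - y^5 + y^4 - y^3 - y.
Check for roots in 𝔽_3: m(0) = 0 → root; m(1) = 2; m(2) = 0 → root.
m(0) = 0, so (y) divides m(y); m is reducible.

No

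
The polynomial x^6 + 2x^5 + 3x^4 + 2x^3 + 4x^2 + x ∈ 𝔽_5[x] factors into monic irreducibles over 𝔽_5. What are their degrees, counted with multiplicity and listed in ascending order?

1, 1, 2, 2

Write g(x) = x^6 + 2x^5 + 3x^4 + 2x^3 + 4x^2 + x.
Roots in 𝔽_5: g(0) = 0 → root; g(1) = 3; g(2) = 0 → root; g(3) = 1; g(4) = 3.
Linear factors from roots: (x), (x + 3).
Complete factorization: g(x) = (x)·(x + 3)·(x^2 + 2x + 3)·(x^2 + 2x + 4).
Factor degrees with multiplicity: 1 + 1 + 2 + 2 = 6.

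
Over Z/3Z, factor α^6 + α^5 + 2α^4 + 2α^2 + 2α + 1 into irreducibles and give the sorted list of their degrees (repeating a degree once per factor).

Write f(α) = α^6 + α^5 + 2α^4 + 2α^2 + 2α + 1.
Roots in Z/3Z: f(0) = 1; f(1) = 0 → root; f(2) = 0 → root.
Linear factors from roots: (α + 2), (α + 1).
Complete factorization: f(α) = (α + 1)·(α + 2)·(α^2 + 1)·(α^2 + α + 2).
Factor degrees with multiplicity: 1 + 1 + 2 + 2 = 6.

1, 1, 2, 2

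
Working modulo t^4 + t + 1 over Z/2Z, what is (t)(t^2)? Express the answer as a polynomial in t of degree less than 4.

Multiply in Z/2Z[t]: (t)·(t^2) = t^3.
Reduced: t^3.

t^3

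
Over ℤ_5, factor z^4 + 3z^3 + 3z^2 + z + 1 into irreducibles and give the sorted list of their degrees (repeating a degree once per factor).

Write f(z) = z^4 + 3z^3 + 3z^2 + z + 1.
Roots in ℤ_5: f(0) = 1; f(1) = 4; f(2) = 0 → root; f(3) = 3; f(4) = 1.
Linear factors from roots: (z + 3).
Complete factorization: f(z) = (z + 3)·(z^3 + 3z + 2).
Factor degrees with multiplicity: 1 + 3 = 4.

1, 3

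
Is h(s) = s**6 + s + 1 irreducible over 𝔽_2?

Yes

Check for roots in 𝔽_2: h(0) = 1; h(1) = 1.
No roots, so no linear factors.
Monic irreducibles of degree 2 over GF(2): s**2 + s + 1.
None of them divide h (all give nonzero remainder).
Monic irreducibles of degree 3 over GF(2): s**3 + s + 1, s**3 + s**2 + 1.
None of them divide h (all give nonzero remainder).
No irreducible factor of degree ≤ 3 exists, so h is irreducible over GF(2).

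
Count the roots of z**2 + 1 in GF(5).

2

Write P(z) = z**2 + 1.
Evaluate at each of the 5 elements of GF(5):
P(0) = 1; P(1) = 2; P(2) = 0 → root; P(3) = 0 → root; P(4) = 2.
Roots: {2, 3}.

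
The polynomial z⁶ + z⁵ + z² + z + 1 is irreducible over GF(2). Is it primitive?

Write f(z) = z⁶ + z⁵ + z² + z + 1.
|GF(2^6)^×| = 2^6 − 1 = 63. Prime factorization: 63 = 3^2·7.
f is primitive ⇔ z has order 63 in GF(2)[z]/(f), i.e. z^(63/q) ≠ 1 for each prime q | 63.
z^(21) mod f = z⁵ + z³ + z².
z^(9) mod f = z³ + z² + 1.
None equal 1, so z has full order 63; f is primitive.

Yes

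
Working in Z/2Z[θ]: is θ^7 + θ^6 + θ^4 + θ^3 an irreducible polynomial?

Write f(θ) = θ^7 + θ^6 + θ^4 + θ^3.
Check for roots in Z/2Z: f(0) = 0 → root; f(1) = 0 → root.
f(0) = 0, so (θ) divides f(θ); f is reducible.

No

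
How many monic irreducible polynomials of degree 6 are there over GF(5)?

Gauss's count: N_{5}(6) = (1/6) Σ_{d|6} μ(6/d)·5^d.
Divisors of 6: 1, 2, 3, 6; μ(6/d) for each: 1, -1, -1, 1.
Σ = 5^1 − 5^2 − 5^3 + 5^6 = 15480.
N = 15480/6 = 2580.

2580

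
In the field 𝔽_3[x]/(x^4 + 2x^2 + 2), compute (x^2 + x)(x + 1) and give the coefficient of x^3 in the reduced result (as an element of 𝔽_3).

Multiply in 𝔽_3[x]: (x^2 + x)·(x + 1) = x^3 + 2x^2 + x.
Reduced: x^3 + 2x^2 + x.

1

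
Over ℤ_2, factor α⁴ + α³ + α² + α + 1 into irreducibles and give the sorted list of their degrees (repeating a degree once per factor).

4

Write h(α) = α⁴ + α³ + α² + α + 1.
Roots in ℤ_2: h(0) = 1; h(1) = 1.
Complete factorization: h(α) = (α⁴ + α³ + α² + α + 1).
Factor degrees with multiplicity: 4 = 4.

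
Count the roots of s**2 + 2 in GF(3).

2

Write h(s) = s**2 + 2.
Evaluate at each of the 3 elements of GF(3):
h(0) = 2; h(1) = 0 → root; h(2) = 0 → root.
Roots: {1, 2}.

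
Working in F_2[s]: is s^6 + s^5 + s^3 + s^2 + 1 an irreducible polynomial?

Yes

Write f(s) = s^6 + s^5 + s^3 + s^2 + 1.
Check for roots in F_2: f(0) = 1; f(1) = 1.
No roots, so no linear factors.
Monic irreducibles of degree 2 over GF(2): s^2 + s + 1.
None of them divide f (all give nonzero remainder).
Monic irreducibles of degree 3 over GF(2): s^3 + s + 1, s^3 + s^2 + 1.
None of them divide f (all give nonzero remainder).
No irreducible factor of degree ≤ 3 exists, so f is irreducible over GF(2).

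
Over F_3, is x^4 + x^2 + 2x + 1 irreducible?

Write P(x) = x^4 + x^2 + 2x + 1.
Check for roots in F_3: P(0) = 1; P(1) = 2; P(2) = 1.
No roots, so no linear factors.
Monic irreducibles of degree 2 over GF(3): x^2 + 1, x^2 + x + 2, x^2 + 2x + 2.
None of them divide P (all give nonzero remainder).
No irreducible factor of degree ≤ 2 exists, so P is irreducible over GF(3).

Yes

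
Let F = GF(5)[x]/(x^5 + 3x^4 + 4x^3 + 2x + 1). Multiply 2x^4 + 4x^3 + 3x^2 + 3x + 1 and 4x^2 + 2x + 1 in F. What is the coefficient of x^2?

Multiply in GF(5)[x]: (2x^4 + 4x^3 + 3x^2 + 3x + 1)·(4x^2 + 2x + 1) = 3x^6 + 2x^4 + 2x^3 + 3x^2 + 1.
Reduce using x^5 ≡ 2x^4 + x^3 + 3x + 4 (mod x^5 + 3x^4 + 4x^3 + 2x + 1).
Reduced: 2x^4 + 3x^3 + 2x^2.

2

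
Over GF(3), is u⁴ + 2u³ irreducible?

No

Write P(u) = u⁴ + 2u³.
Check for roots in GF(3): P(0) = 0 → root; P(1) = 0 → root; P(2) = 2.
P(0) = 0, so (u) divides P(u); P is reducible.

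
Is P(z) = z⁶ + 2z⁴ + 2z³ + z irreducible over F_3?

Check for roots in F_3: P(0) = 0 → root; P(1) = 0 → root; P(2) = 0 → root.
P(0) = 0, so (z) divides P(z); P is reducible.

No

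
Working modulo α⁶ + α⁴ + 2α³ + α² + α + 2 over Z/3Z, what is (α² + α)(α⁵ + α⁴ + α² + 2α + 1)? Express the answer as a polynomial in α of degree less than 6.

α^3 + 2

Multiply in Z/3Z[α]: (α² + α)·(α⁵ + α⁴ + α² + 2α + 1) = α⁷ + 2α⁶ + α⁵ + α⁴ + α.
Reduce using α⁶ ≡ 2α⁴ + α³ + 2α² + 2α + 1 (mod α⁶ + α⁴ + 2α³ + α² + α + 2).
Reduced: α³ + 2.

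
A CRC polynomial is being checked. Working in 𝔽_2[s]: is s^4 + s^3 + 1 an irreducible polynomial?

Write f(s) = s^4 + s^3 + 1.
Check for roots in 𝔽_2: f(0) = 1; f(1) = 1.
No roots, so no linear factors.
Monic irreducibles of degree 2 over GF(2): s^2 + s + 1.
None of them divide f (all give nonzero remainder).
No irreducible factor of degree ≤ 2 exists, so f is irreducible over GF(2).

Yes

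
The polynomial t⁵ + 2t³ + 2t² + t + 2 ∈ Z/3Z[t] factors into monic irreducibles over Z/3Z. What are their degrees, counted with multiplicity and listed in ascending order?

1, 2, 2

Write h(t) = t⁵ + 2t³ + 2t² + t + 2.
Roots in Z/3Z: h(0) = 2; h(1) = 2; h(2) = 0 → root.
Linear factors from roots: (t + 1).
Complete factorization: h(t) = (t + 1)·(t² + 1)·(t² + 2t + 2).
Factor degrees with multiplicity: 1 + 2 + 2 = 5.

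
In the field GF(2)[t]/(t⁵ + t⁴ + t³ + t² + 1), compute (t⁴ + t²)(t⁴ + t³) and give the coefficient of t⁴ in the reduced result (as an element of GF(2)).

0

Multiply in GF(2)[t]: (t⁴ + t²)·(t⁴ + t³) = t⁸ + t⁷ + t⁶ + t⁵.
Reduce using t⁵ ≡ t⁴ + t³ + t² + 1 (mod t⁵ + t⁴ + t³ + t² + 1).
Reduced: t³.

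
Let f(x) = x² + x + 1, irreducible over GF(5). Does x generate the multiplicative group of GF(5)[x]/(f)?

No

|GF(5^2)^×| = 5^2 − 1 = 24. Prime factorization: 24 = 2^3·3.
f is primitive ⇔ x has order 24 in GF(5)[x]/(f), i.e. x^(24/q) ≠ 1 for each prime q | 24.
x^(12) mod f = 1
x^(8) mod f = 4x + 4.
Since x^(12) = 1, the order of x divides 12 < 24; not primitive.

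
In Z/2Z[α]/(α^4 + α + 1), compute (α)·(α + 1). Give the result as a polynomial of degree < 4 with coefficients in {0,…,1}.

Multiply in Z/2Z[α]: (α)·(α + 1) = α^2 + α.
Reduced: α^2 + α.

α^2 + α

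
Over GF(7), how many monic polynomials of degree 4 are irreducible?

588

By the necklace-counting formula, N_7(4) = (1/4) Σ_{d|4} μ(4/d)·7^d.
Divisors of 4: 1, 2, 4; μ(4/d) for each: 0, -1, 1.
Σ = − 7^2 + 7^4 = 2352.
N = 2352/4 = 588.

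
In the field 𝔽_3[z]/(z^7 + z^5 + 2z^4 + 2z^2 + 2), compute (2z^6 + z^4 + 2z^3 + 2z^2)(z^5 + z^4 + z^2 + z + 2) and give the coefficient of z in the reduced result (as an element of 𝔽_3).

2

Multiply in 𝔽_3[z]: (2z^6 + z^4 + 2z^3 + 2z^2)·(z^5 + z^4 + z^2 + z + 2) = 2z^11 + 2z^10 + z^9 + 2z^8 + z^6 + z^2.
Reduce using z^7 ≡ 2z^5 + z^4 + z^2 + 1 (mod z^7 + z^5 + 2z^4 + 2z^2 + 2).
Reduced: z^5 + z^4 + z^3 + 2z.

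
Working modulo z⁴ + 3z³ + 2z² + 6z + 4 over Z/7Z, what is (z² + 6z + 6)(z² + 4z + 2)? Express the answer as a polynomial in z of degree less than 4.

2z^2 + 2z + 1

Multiply in Z/7Z[z]: (z² + 6z + 6)·(z² + 4z + 2) = z⁴ + 3z³ + 4z² + z + 5.
Reduce using z⁴ ≡ 4z³ + 5z² + z + 3 (mod z⁴ + 3z³ + 2z² + 6z + 4).
Reduced: 2z² + 2z + 1.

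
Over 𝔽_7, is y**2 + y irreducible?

No

Write f(y) = y**2 + y.
Check for roots in 𝔽_7: f(0) = 0 → root; f(1) = 2; f(2) = 6; f(3) = 5; f(4) = 6; f(5) = 2; f(6) = 0 → root.
f(0) = 0, so (y) divides f(y); f is reducible.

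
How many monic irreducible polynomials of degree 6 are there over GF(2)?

9

The number of monic irreducibles of degree 6 over GF(2) is (1/6)·Σ_{d∣6} μ(6/d) 2^d.
Divisors of 6: 1, 2, 3, 6; μ(6/d) for each: 1, -1, -1, 1.
Σ = 2^1 − 2^2 − 2^3 + 2^6 = 54.
N = 54/6 = 9.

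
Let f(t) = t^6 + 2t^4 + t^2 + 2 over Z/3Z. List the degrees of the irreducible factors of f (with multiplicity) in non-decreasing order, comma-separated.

1, 1, 2, 2

Roots in Z/3Z: f(0) = 2; f(1) = 0 → root; f(2) = 0 → root.
Linear factors from roots: (t + 2), (t + 1).
Complete factorization: f(t) = (t + 1)·(t + 2)·(t^2 + t + 2)·(t^2 + 2t + 2).
Factor degrees with multiplicity: 1 + 1 + 2 + 2 = 6.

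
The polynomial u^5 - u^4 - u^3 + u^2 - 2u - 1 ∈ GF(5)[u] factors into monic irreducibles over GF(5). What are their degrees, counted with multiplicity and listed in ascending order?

5

Write g(u) = u^5 - u^4 - u^3 + u^2 - 2u - 1.
Roots in GF(5): g(0) = 4; g(1) = 2; g(2) = 2; g(3) = 2; g(4) = 1.
Complete factorization: g(u) = (u^5 - u^4 - u^3 + u^2 - 2u - 1).
Factor degrees with multiplicity: 5 = 5.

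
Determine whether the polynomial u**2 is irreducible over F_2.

Write m(u) = u**2.
Check for roots in F_2: m(0) = 0 → root; m(1) = 1.
m(0) = 0, so (u) divides m(u); m is reducible.

No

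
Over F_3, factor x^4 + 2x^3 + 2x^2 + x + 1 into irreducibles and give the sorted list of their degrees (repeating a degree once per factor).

2, 2

Write f(x) = x^4 + 2x^3 + 2x^2 + x + 1.
Roots in F_3: f(0) = 1; f(1) = 1; f(2) = 1.
Complete factorization: f(x) = (x^2 + x + 2)^2.
Factor degrees with multiplicity: 2 + 2 = 4.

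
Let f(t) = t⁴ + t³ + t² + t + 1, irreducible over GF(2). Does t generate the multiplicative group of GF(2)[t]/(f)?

No

|GF(2^4)^×| = 2^4 − 1 = 15. Prime factorization: 15 = 3·5.
f is primitive ⇔ t has order 15 in GF(2)[t]/(f), i.e. t^(15/q) ≠ 1 for each prime q | 15.
t^(5) mod f = 1
t^(3) mod f = t³.
Since t^(5) = 1, the order of t divides 5 < 15; not primitive.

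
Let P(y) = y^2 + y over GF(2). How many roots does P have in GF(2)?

2

Evaluate at each of the 2 elements of GF(2):
P(0) = 0 → root; P(1) = 0 → root.
Roots: {0, 1}.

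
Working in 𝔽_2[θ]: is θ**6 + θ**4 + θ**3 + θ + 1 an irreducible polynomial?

Write f(θ) = θ**6 + θ**4 + θ**3 + θ + 1.
Check for roots in 𝔽_2: f(0) = 1; f(1) = 1.
No roots, so no linear factors.
Monic irreducibles of degree 2 over GF(2): θ**2 + θ + 1.
None of them divide f (all give nonzero remainder).
Monic irreducibles of degree 3 over GF(2): θ**3 + θ + 1, θ**3 + θ**2 + 1.
None of them divide f (all give nonzero remainder).
No irreducible factor of degree ≤ 3 exists, so f is irreducible over GF(2).

Yes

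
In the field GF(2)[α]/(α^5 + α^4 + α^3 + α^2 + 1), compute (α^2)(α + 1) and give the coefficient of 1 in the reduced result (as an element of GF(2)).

0

Multiply in GF(2)[α]: (α^2)·(α + 1) = α^3 + α^2.
Reduced: α^3 + α^2.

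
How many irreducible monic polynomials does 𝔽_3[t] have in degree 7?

x^(3^7) − x is the product of all monic irreducibles of degree dividing 7; Möbius inversion gives N = (1/7) Σ μ(7/d)·3^d.
Divisors of 7: 1, 7; μ(7/d) for each: -1, 1.
Σ = − 3^1 + 3^7 = 2184.
N = 2184/7 = 312.

312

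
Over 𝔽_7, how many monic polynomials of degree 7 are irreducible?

117648

The number of monic irreducibles of degree 7 over GF(7) is (1/7)·Σ_{d∣7} μ(7/d) 7^d.
Divisors of 7: 1, 7; μ(7/d) for each: -1, 1.
Σ = − 7^1 + 7^7 = 823536.
N = 823536/7 = 117648.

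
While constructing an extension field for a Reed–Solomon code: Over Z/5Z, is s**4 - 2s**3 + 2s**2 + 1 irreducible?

Write f(s) = s**4 - 2s**3 + 2s**2 + 1.
Check for roots in Z/5Z: f(0) = 1; f(1) = 2; f(2) = 4; f(3) = 1; f(4) = 1.
No roots, so no linear factors.
Degree-2 irreducible divisors: test the 10 monic irreducibles of degree 2 over GF(5).
None of them divide f (all give nonzero remainder).
No irreducible factor of degree ≤ 2 exists, so f is irreducible over GF(5).

Yes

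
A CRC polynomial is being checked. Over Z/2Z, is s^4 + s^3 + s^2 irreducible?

Write m(s) = s^4 + s^3 + s^2.
Check for roots in Z/2Z: m(0) = 0 → root; m(1) = 1.
m(0) = 0, so (s) divides m(s); m is reducible.

No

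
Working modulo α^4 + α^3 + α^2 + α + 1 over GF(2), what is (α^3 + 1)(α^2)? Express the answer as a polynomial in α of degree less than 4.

Multiply in GF(2)[α]: (α^3 + 1)·(α^2) = α^5 + α^2.
Reduce using α^4 ≡ α^3 + α^2 + α + 1 (mod α^4 + α^3 + α^2 + α + 1).
Reduced: α^2 + 1.

α^2 + 1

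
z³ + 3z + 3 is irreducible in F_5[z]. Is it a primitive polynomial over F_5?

Write f(z) = z³ + 3z + 3.
|GF(5^3)^×| = 5^3 − 1 = 124. Prime factorization: 124 = 2^2·31.
f is primitive ⇔ z has order 124 in GF(5)[z]/(f), i.e. z^(124/q) ≠ 1 for each prime q | 124.
z^(62) mod f = 4.
z^(4) mod f = 2z² + 2z.
None equal 1, so z has full order 124; f is primitive.

Yes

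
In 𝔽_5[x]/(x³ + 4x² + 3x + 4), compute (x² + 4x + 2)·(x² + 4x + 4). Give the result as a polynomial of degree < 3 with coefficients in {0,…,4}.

3x^2 + 3x + 2

Multiply in 𝔽_5[x]: (x² + 4x + 2)·(x² + 4x + 4) = x⁴ + 3x³ + 2x² + 4x + 3.
Reduce using x³ ≡ x² + 2x + 1 (mod x³ + 4x² + 3x + 4).
Reduced: 3x² + 3x + 2.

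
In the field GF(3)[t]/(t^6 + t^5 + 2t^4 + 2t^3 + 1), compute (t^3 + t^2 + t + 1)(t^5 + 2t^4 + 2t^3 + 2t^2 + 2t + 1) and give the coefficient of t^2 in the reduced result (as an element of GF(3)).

Multiply in GF(3)[t]: (t^3 + t^2 + t + 1)·(t^5 + 2t^4 + 2t^3 + 2t^2 + 2t + 1) = t^8 + 2t^6 + t^5 + 2t^4 + t^3 + 2t^2 + 1.
Reduce using t^6 ≡ 2t^5 + t^4 + t^3 + 2 (mod t^6 + t^5 + 2t^4 + 2t^3 + 1).
Reduced: 2t^4 + 2t^3 + t^2 + t.

1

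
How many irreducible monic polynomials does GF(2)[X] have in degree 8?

By the necklace-counting formula, N_2(8) = (1/8) Σ_{d|8} μ(8/d)·2^d.
Divisors of 8: 1, 2, 4, 8; μ(8/d) for each: 0, 0, -1, 1.
Σ = − 2^4 + 2^8 = 240.
N = 240/8 = 30.

30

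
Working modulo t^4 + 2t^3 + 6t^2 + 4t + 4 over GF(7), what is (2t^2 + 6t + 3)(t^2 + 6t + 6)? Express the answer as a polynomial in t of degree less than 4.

Multiply in GF(7)[t]: (2t^2 + 6t + 3)·(t^2 + 6t + 6) = 2t^4 + 4t^3 + 2t^2 + 5t + 4.
Reduce using t^4 ≡ 5t^3 + t^2 + 3t + 3 (mod t^4 + 2t^3 + 6t^2 + 4t + 4).
Reduced: 4t^2 + 4t + 3.

4t^2 + 4t + 3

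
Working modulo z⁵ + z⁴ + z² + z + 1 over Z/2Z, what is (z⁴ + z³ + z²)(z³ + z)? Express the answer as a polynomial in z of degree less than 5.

Multiply in Z/2Z[z]: (z⁴ + z³ + z²)·(z³ + z) = z⁷ + z⁶ + z⁴ + z³.
Reduce using z⁵ ≡ z⁴ + z² + z + 1 (mod z⁵ + z⁴ + z² + z + 1).
Reduced: z².

z^2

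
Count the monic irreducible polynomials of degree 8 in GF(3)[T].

810

The number of monic irreducibles of degree 8 over GF(3) is (1/8)·Σ_{d∣8} μ(8/d) 3^d.
Divisors of 8: 1, 2, 4, 8; μ(8/d) for each: 0, 0, -1, 1.
Σ = − 3^4 + 3^8 = 6480.
N = 6480/8 = 810.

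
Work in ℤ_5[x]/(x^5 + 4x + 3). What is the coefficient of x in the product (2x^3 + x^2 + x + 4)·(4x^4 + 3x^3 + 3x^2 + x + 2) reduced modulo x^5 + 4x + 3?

4

Multiply in ℤ_5[x]: (2x^3 + x^2 + x + 4)·(4x^4 + 3x^3 + 3x^2 + x + 2) = 3x^7 + 3x^5 + 4x^4 + x + 3.
Reduce using x^5 ≡ x + 2 (mod x^5 + 4x + 3).
Reduced: 4x^4 + 3x^3 + x^2 + 4x + 4.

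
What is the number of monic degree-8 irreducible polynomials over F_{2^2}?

Gauss's count: N_{4}(8) = (1/8) Σ_{d|8} μ(8/d)·4^d.
Divisors of 8: 1, 2, 4, 8; μ(8/d) for each: 0, 0, -1, 1.
Σ = − 4^4 + 4^8 = 65280.
N = 65280/8 = 8160.

8160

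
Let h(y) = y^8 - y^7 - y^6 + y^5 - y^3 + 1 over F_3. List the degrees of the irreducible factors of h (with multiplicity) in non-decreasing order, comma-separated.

1, 1, 2, 2, 2

Roots in F_3: h(0) = 1; h(1) = 0 → root; h(2) = 2.
Linear factors from roots: (y - 1).
Complete factorization: h(y) = (y - 1)^2·(y^2 + 1)·(y^2 - y - 1)^2.
Factor degrees with multiplicity: 1 + 1 + 2 + 2 + 2 = 8.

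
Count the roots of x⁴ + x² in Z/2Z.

2

Write f(x) = x⁴ + x².
Evaluate at each of the 2 elements of Z/2Z:
f(0) = 0 → root; f(1) = 0 → root.
Roots: {0, 1}.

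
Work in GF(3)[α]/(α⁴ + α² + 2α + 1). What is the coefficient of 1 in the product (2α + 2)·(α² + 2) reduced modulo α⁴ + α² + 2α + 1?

1

Multiply in GF(3)[α]: (2α + 2)·(α² + 2) = 2α³ + 2α² + α + 1.
Reduced: 2α³ + 2α² + α + 1.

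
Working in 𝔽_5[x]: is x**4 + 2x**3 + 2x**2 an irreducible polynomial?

Write P(x) = x**4 + 2x**3 + 2x**2.
Check for roots in 𝔽_5: P(0) = 0 → root; P(1) = 0 → root; P(2) = 0 → root; P(3) = 3; P(4) = 1.
P(0) = 0, so (x) divides P(x); P is reducible.

No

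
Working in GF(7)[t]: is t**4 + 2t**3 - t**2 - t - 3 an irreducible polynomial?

Yes

Write P(t) = t**4 + 2t**3 - t**2 - t - 3.
Check for roots in GF(7): P(0) = 4; P(1) = 5; P(2) = 2; P(3) = 1; P(4) = 4; P(5) = 2; P(6) = 3.
No roots, so no linear factors.
Degree-2 irreducible divisors: test the 21 monic irreducibles of degree 2 over GF(7).
None of them divide P (all give nonzero remainder).
No irreducible factor of degree ≤ 2 exists, so P is irreducible over GF(7).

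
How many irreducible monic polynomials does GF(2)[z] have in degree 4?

x^(2^4) − x is the product of all monic irreducibles of degree dividing 4; Möbius inversion gives N = (1/4) Σ μ(4/d)·2^d.
Divisors of 4: 1, 2, 4; μ(4/d) for each: 0, -1, 1.
Σ = − 2^2 + 2^4 = 12.
N = 12/4 = 3.

3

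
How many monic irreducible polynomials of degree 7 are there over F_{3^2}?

683280

By the necklace-counting formula, N_9(7) = (1/7) Σ_{d|7} μ(7/d)·9^d.
Divisors of 7: 1, 7; μ(7/d) for each: -1, 1.
Σ = − 9^1 + 9^7 = 4782960.
N = 4782960/7 = 683280.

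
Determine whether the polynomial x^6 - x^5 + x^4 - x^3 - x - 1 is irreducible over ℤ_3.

Yes

Write P(x) = x^6 - x^5 + x^4 - x^3 - x - 1.
Check for roots in ℤ_3: P(0) = 2; P(1) = 1; P(2) = 1.
No roots, so no linear factors.
Monic irreducibles of degree 2 over GF(3): x^2 + 1, x^2 + x - 1, x^2 - x - 1.
None of them divide P (all give nonzero remainder).
Degree-3 irreducible divisors: test the 8 monic irreducibles of degree 3 over GF(3).
None of them divide P (all give nonzero remainder).
No irreducible factor of degree ≤ 3 exists, so P is irreducible over GF(3).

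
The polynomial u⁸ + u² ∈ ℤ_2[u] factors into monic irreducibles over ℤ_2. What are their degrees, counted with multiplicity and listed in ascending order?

1, 1, 1, 1, 2, 2

Write g(u) = u⁸ + u².
Roots in ℤ_2: g(0) = 0 → root; g(1) = 0 → root.
Linear factors from roots: (u), (u + 1).
Complete factorization: g(u) = (u)^2·(u + 1)^2·(u² + u + 1)^2.
Factor degrees with multiplicity: 1 + 1 + 1 + 1 + 2 + 2 = 8.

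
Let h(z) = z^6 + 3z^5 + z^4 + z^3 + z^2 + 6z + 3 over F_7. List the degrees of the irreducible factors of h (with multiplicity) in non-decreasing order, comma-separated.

1, 1, 2, 2

Linear factors from roots: (z + 5), (z + 4).
Complete factorization: h(z) = (z + 4)·(z + 5)·(z^2 + 2z + 3)·(z^2 + 6z + 6).
Factor degrees with multiplicity: 1 + 1 + 2 + 2 = 6.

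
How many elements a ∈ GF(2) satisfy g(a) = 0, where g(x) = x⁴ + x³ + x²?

1

Evaluate at each of the 2 elements of GF(2):
g(0) = 0 → root; g(1) = 1.
Roots: {0}.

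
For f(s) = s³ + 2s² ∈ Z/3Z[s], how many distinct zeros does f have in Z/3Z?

Evaluate at each of the 3 elements of Z/3Z:
f(0) = 0 → root; f(1) = 0 → root; f(2) = 1.
Roots: {0, 1}.

2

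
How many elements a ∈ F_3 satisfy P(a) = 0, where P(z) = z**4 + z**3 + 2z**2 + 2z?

3

Evaluate at each of the 3 elements of F_3:
P(0) = 0 → root; P(1) = 0 → root; P(2) = 0 → root.
Roots: {0, 1, 2}.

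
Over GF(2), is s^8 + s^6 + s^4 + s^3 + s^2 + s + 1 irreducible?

Yes

Write P(s) = s^8 + s^6 + s^4 + s^3 + s^2 + s + 1.
Check for roots in GF(2): P(0) = 1; P(1) = 1.
No roots, so no linear factors.
Monic irreducibles of degree 2 over GF(2): s^2 + s + 1.
None of them divide P (all give nonzero remainder).
Monic irreducibles of degree 3 over GF(2): s^3 + s + 1, s^3 + s^2 + 1.
None of them divide P (all give nonzero remainder).
Monic irreducibles of degree 4 over GF(2): s^4 + s + 1, s^4 + s^3 + 1, s^4 + s^3 + s^2 + s + 1.
None of them divide P (all give nonzero remainder).
No irreducible factor of degree ≤ 4 exists, so P is irreducible over GF(2).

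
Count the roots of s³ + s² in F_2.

2

Write f(s) = s³ + s².
Evaluate at each of the 2 elements of F_2:
f(0) = 0 → root; f(1) = 0 → root.
Roots: {0, 1}.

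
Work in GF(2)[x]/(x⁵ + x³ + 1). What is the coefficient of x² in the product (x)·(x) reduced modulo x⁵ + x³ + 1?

1

Multiply in GF(2)[x]: (x)·(x) = x².
Reduced: x².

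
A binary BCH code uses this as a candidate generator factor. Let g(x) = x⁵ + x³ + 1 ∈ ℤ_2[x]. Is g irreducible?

Yes

Check for roots in ℤ_2: g(0) = 1; g(1) = 1.
No roots, so no linear factors.
Monic irreducibles of degree 2 over GF(2): x² + x + 1.
None of them divide g (all give nonzero remainder).
No irreducible factor of degree ≤ 2 exists, so g is irreducible over GF(2).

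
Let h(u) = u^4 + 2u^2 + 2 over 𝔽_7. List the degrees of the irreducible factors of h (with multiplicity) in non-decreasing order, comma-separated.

2, 2

Complete factorization: h(u) = (u^2 + 2u + 3)·(u^2 + 5u + 3).
Factor degrees with multiplicity: 2 + 2 = 4.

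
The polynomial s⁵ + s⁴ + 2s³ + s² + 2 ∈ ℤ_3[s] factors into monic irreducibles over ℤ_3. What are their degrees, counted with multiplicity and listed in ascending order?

5

Write g(s) = s⁵ + s⁴ + 2s³ + s² + 2.
Roots in ℤ_3: g(0) = 2; g(1) = 1; g(2) = 1.
Complete factorization: g(s) = (s⁵ + s⁴ + 2s³ + s² + 2).
Factor degrees with multiplicity: 5 = 5.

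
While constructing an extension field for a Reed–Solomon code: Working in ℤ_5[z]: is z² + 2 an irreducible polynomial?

Write h(z) = z² + 2.
Check for roots in ℤ_5: h(0) = 2; h(1) = 3; h(2) = 1; h(3) = 1; h(4) = 3.
No roots. A degree-2 polynomial over a field with no linear factor is irreducible.

Yes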